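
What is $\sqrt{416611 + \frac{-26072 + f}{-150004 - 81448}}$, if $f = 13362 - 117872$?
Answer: $\frac{3 \sqrt{619941480145078}}{115726} \approx 645.45$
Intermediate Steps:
$f = -104510$
$\sqrt{416611 + \frac{-26072 + f}{-150004 - 81448}} = \sqrt{416611 + \frac{-26072 - 104510}{-150004 - 81448}} = \sqrt{416611 - \frac{130582}{-231452}} = \sqrt{416611 - - \frac{65291}{115726}} = \sqrt{416611 + \frac{65291}{115726}} = \sqrt{\frac{48212789877}{115726}} = \frac{3 \sqrt{619941480145078}}{115726}$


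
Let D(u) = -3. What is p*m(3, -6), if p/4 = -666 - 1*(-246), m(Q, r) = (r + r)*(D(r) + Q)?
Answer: 0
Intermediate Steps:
m(Q, r) = 2*r*(-3 + Q) (m(Q, r) = (r + r)*(-3 + Q) = (2*r)*(-3 + Q) = 2*r*(-3 + Q))
p = -1680 (p = 4*(-666 - 1*(-246)) = 4*(-666 + 246) = 4*(-420) = -1680)
p*m(3, -6) = -3360*(-6)*(-3 + 3) = -3360*(-6)*0 = -1680*0 = 0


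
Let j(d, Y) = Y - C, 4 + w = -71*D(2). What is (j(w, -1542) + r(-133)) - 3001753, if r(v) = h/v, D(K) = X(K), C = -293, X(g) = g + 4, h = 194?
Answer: -399399460/133 ≈ -3.0030e+6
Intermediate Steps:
X(g) = 4 + g
D(K) = 4 + K
w = -430 (w = -4 - 71*(4 + 2) = -4 - 71*6 = -4 - 426 = -430)
j(d, Y) = 293 + Y (j(d, Y) = Y - 1*(-293) = Y + 293 = 293 + Y)
r(v) = 194/v
(j(w, -1542) + r(-133)) - 3001753 = ((293 - 1542) + 194/(-133)) - 3001753 = (-1249 + 194*(-1/133)) - 3001753 = (-1249 - 194/133) - 3001753 = -166311/133 - 3001753 = -399399460/133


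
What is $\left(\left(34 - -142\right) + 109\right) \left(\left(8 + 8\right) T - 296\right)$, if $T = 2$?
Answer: $-75240$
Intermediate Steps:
$\left(\left(34 - -142\right) + 109\right) \left(\left(8 + 8\right) T - 296\right) = \left(\left(34 - -142\right) + 109\right) \left(\left(8 + 8\right) 2 - 296\right) = \left(\left(34 + 142\right) + 109\right) \left(16 \cdot 2 - 296\right) = \left(176 + 109\right) \left(32 - 296\right) = 285 \left(-264\right) = -75240$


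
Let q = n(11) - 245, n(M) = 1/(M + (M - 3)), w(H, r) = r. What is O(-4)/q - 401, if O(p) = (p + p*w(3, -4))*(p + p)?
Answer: -932215/2327 ≈ -400.61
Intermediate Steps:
O(p) = -6*p² (O(p) = (p + p*(-4))*(p + p) = (p - 4*p)*(2*p) = (-3*p)*(2*p) = -6*p²)
n(M) = 1/(-3 + 2*M) (n(M) = 1/(M + (-3 + M)) = 1/(-3 + 2*M))
q = -4654/19 (q = 1/(-3 + 2*11) - 245 = 1/(-3 + 22) - 245 = 1/19 - 245 = -4654/19 ≈ -244.95)
O(-4)/q - 401 = (-6*(-4)²)/(-4654/19) - 401 = -6*16*(-19/4654) - 401 = -96*(-19/4654) - 401 = 912/2327 - 401 = -932215/2327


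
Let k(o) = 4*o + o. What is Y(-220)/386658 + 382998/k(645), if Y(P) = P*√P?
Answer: 127666/1075 - 220*I*√55/193329 ≈ 118.76 - 0.0084393*I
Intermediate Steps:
Y(P) = P^(3/2)
k(o) = 5*o
Y(-220)/386658 + 382998/k(645) = (-220)^(3/2)/386658 + 382998/((5*645)) = -440*I*√55*(1/386658) + 382998/3225 = -220*I*√55/193329 + 382998*(1/3225) = -220*I*√55/193329 + 127666/1075 = 127666/1075 - 220*I*√55/193329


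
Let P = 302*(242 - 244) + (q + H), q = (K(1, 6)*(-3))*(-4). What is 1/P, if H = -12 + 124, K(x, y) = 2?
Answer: -1/468 ≈ -0.0021368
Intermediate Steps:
q = 24 (q = (2*(-3))*(-4) = -6*(-4) = 24)
H = 112
P = -468 (P = 302*(242 - 244) + (24 + 112) = 302*(-2) + 136 = -604 + 136 = -468)
1/P = 1/(-468) = -1/468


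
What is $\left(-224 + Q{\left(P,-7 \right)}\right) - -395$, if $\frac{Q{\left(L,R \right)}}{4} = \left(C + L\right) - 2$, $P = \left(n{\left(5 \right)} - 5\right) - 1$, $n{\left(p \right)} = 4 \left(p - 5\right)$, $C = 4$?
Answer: $155$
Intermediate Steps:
$n{\left(p \right)} = -20 + 4 p$ ($n{\left(p \right)} = 4 \left(-5 + p\right) = -20 + 4 p$)
$P = -6$ ($P = \left(\left(-20 + 4 \cdot 5\right) - 5\right) - 1 = \left(\left(-20 + 20\right) - 5\right) - 1 = \left(0 - 5\right) - 1 = -5 - 1 = -6$)
$Q{\left(L,R \right)} = 8 + 4 L$ ($Q{\left(L,R \right)} = 4 \left(\left(4 + L\right) - 2\right) = 4 \left(2 + L\right) = 8 + 4 L$)
$\left(-224 + Q{\left(P,-7 \right)}\right) - -395 = \left(-224 + \left(8 + 4 \left(-6\right)\right)\right) - -395 = \left(-224 + \left(8 - 24\right)\right) + 395 = \left(-224 - 16\right) + 395 = -240 + 395 = 155$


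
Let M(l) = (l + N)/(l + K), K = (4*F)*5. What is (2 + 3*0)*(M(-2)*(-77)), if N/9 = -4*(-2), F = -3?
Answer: 5390/31 ≈ 173.87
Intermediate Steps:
N = 72 (N = 9*(-4*(-2)) = 9*8 = 72)
K = -60 (K = (4*(-3))*5 = -12*5 = -60)
M(l) = (72 + l)/(-60 + l) (M(l) = (l + 72)/(l - 60) = (72 + l)/(-60 + l))
(2 + 3*0)*(M(-2)*(-77)) = (2 + 3*0)*(((72 - 2)/(-60 - 2))*(-77)) = (2 + 0)*((70/(-62))*(-77)) = 2*(-1/62*70*(-77)) = 2*(-35/31*(-77)) = 2*(2695/31) = 5390/31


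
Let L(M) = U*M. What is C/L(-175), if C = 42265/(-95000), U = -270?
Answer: -8453/897750000 ≈ -9.4158e-6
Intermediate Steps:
L(M) = -270*M
C = -8453/19000 (C = 42265*(-1/95000) = -8453/19000 ≈ -0.44489)
C/L(-175) = -8453/(19000*((-270*(-175)))) = -8453/19000/47250 = -8453/19000*1/47250 = -8453/897750000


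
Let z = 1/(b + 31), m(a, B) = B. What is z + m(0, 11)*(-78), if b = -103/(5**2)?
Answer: -576551/672 ≈ -857.96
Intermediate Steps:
b = -103/25 ≈ -4.1200
z = 25/672 (z = 1/(-103/25 + 31) = 1/(672/25) = 25/672 ≈ 0.037202)
z + m(0, 11)*(-78) = 25/672 + 11*(-78) = 25/672 - 858 = -576551/672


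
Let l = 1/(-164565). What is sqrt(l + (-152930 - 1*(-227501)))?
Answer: sqrt(224389435386990)/54855 ≈ 273.08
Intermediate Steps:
l = -1/164565 ≈ -6.0766e-6
sqrt(l + (-152930 - 1*(-227501))) = sqrt(-1/164565 + (-152930 - 1*(-227501))) = sqrt(-1/164565 + (-152930 + 227501)) = sqrt(-1/164565 + 74571) = sqrt(12271776614/164565) = sqrt(224389435386990)/54855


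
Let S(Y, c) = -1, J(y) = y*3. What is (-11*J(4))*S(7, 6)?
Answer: 132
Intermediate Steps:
J(y) = 3*y
(-11*J(4))*S(7, 6) = -33*4*(-1) = -11*12*(-1) = -132*(-1) = 132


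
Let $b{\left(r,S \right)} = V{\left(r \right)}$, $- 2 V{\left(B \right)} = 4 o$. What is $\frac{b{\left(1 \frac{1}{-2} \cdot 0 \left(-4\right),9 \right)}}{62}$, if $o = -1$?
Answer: $\frac{1}{31} \approx 0.032258$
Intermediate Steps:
$V{\left(B \right)} = 2$ ($V{\left(B \right)} = - \frac{4 \left(-1\right)}{2} = \left(- \frac{1}{2}\right) \left(-4\right) = 2$)
$b{\left(r,S \right)} = 2$
$\frac{b{\left(1 \frac{1}{-2} \cdot 0 \left(-4\right),9 \right)}}{62} = \frac{2}{62} = 2 \cdot \frac{1}{62} = \frac{1}{31}$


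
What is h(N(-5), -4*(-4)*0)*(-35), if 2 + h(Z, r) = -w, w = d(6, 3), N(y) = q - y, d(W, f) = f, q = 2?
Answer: 175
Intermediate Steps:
N(y) = 2 - y
w = 3
h(Z, r) = -5 (h(Z, r) = -2 - 1*3 = -2 - 3 = -5)
h(N(-5), -4*(-4)*0)*(-35) = -5*(-35) = 175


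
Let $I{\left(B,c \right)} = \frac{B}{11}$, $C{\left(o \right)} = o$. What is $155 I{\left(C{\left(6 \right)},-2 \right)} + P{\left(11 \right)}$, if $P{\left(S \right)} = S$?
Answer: $\frac{1051}{11} \approx 95.545$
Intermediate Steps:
$I{\left(B,c \right)} = \frac{B}{11}$ ($I{\left(B,c \right)} = B \frac{1}{11} = \frac{B}{11}$)
$155 I{\left(C{\left(6 \right)},-2 \right)} + P{\left(11 \right)} = 155 \cdot \frac{1}{11} \cdot 6 + 11 = 155 \cdot \frac{6}{11} + 11 = \frac{930}{11} + 11 = \frac{1051}{11}$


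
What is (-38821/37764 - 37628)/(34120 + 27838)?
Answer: -1421022613/2339781912 ≈ -0.60733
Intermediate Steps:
(-38821/37764 - 37628)/(34120 + 27838) = (-38821*1/37764 - 37628)/61958 = (-38821/37764 - 37628)*(1/61958) = -1421022613/37764*1/61958 = -1421022613/2339781912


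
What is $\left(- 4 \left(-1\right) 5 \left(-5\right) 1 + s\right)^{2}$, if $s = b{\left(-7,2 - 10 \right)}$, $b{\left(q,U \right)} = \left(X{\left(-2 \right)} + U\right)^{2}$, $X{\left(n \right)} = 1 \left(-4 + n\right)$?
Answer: $9216$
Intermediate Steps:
$X{\left(n \right)} = -4 + n$
$b{\left(q,U \right)} = \left(-6 + U\right)^{2}$ ($b{\left(q,U \right)} = \left(\left(-4 - 2\right) + U\right)^{2} = \left(-6 + U\right)^{2}$)
$s = 196$ ($s = \left(-6 + \left(2 - 10\right)\right)^{2} = \left(-6 - 8\right)^{2} = \left(-14\right)^{2} = 196$)
$\left(- 4 \left(-1\right) 5 \left(-5\right) 1 + s\right)^{2} = \left(- 4 \left(-1\right) 5 \left(-5\right) 1 + 196\right)^{2} = \left(- 4 \left(\left(-5\right) \left(-5\right)\right) 1 + 196\right)^{2} = \left(\left(-4\right) 25 \cdot 1 + 196\right)^{2} = \left(\left(-100\right) 1 + 196\right)^{2} = \left(-100 + 196\right)^{2} = 96^{2} = 9216$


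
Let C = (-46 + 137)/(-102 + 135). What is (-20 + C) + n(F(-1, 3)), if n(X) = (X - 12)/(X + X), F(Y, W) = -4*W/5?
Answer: -470/33 ≈ -14.242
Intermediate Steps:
F(Y, W) = -4*W/5 (F(Y, W) = -4*W*(⅕) = -4*W/5)
n(X) = (-12 + X)/(2*X) (n(X) = (-12 + X)/((2*X)) = (-12 + X)*(1/(2*X)) = (-12 + X)/(2*X))
C = 91/33 ≈ 2.7576
(-20 + C) + n(F(-1, 3)) = (-20 + 91/33) + (-12 - ⅘*3)/(2*((-⅘*3))) = -569/33 + (-12 - 12/5)/(2*(-12/5)) = -569/33 + (½)*(-5/12)*(-72/5) = -569/33 + 3 = -470/33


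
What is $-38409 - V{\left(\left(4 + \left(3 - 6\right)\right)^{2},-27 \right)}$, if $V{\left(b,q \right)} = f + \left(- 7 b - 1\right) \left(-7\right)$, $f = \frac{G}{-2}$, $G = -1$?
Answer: $- \frac{76931}{2} \approx -38466.0$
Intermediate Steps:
$f = \frac{1}{2}$ ($f = - \frac{1}{-2} = \left(-1\right) \left(- \frac{1}{2}\right) = \frac{1}{2} \approx 0.5$)
$V{\left(b,q \right)} = \frac{15}{2} + 49 b$ ($V{\left(b,q \right)} = \frac{1}{2} + \left(- 7 b - 1\right) \left(-7\right) = \frac{1}{2} + \left(-1 - 7 b\right) \left(-7\right) = \frac{1}{2} + \left(7 + 49 b\right) = \frac{15}{2} + 49 b$)
$-38409 - V{\left(\left(4 + \left(3 - 6\right)\right)^{2},-27 \right)} = -38409 - \left(\frac{15}{2} + 49 \left(4 + \left(3 - 6\right)\right)^{2}\right) = -38409 - \left(\frac{15}{2} + 49 \left(4 - 3\right)^{2}\right) = -38409 - \left(\frac{15}{2} + 49 \cdot 1^{2}\right) = -38409 - \left(\frac{15}{2} + 49 \cdot 1\right) = -38409 - \left(\frac{15}{2} + 49\right) = -38409 - \frac{113}{2} = - \frac{76931}{2}$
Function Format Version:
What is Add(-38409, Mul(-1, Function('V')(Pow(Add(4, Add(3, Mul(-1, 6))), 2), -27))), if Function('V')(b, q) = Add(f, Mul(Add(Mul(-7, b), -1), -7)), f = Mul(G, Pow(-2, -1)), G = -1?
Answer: Rational(-76931, 2) ≈ -38466.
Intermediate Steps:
f = Rational(1, 2) (f = Mul(-1, Pow(-2, -1)) = Mul(-1, Rational(-1, 2)) = Rational(1, 2) ≈ 0.50000)
Function('V')(b, q) = Add(Rational(15, 2), Mul(49, b)) (Function('V')(b, q) = Add(Rational(1, 2), Mul(Add(Mul(-7, b), -1), -7)) = Add(Rational(1, 2), Mul(Add(-1, Mul(-7, b)), -7)) = Add(Rational(1, 2), Add(7, Mul(49, b))) = Add(Rational(15, 2), Mul(49, b)))
Add(-38409, Mul(-1, Function('V')(Pow(Add(4, Add(3, Mul(-1, 6))), 2), -27))) = Add(-38409, Mul(-1, Add(Rational(15, 2), Mul(49, Pow(Add(4, Add(3, Mul(-1, 6))), 2))))) = Add(-38409, Mul(-1, Add(Rational(15, 2), Mul(49, Pow(Add(4, Add(3, -6)), 2))))) = Add(-38409, Mul(-1, Add(Rational(15, 2), Mul(49, Pow(Add(4, -3), 2))))) = Add(-38409, Mul(-1, Add(Rational(15, 2), Mul(49, Pow(1, 2))))) = Add(-38409, Mul(-1, Add(Rational(15, 2), Mul(49, 1)))) = Add(-38409, Mul(-1, Add(Rational(15, 2), 49))) = Add(-38409, Mul(-1, Rational(113, 2))) = Add(-38409, Rational(-113, 2)) = Rational(-76931, 2)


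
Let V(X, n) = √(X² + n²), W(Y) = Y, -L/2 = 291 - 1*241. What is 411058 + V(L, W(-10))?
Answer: 411058 + 10*√101 ≈ 4.1116e+5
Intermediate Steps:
L = -100 (L = -2*(291 - 1*241) = -2*(291 - 241) = -2*50 = -100)
411058 + V(L, W(-10)) = 411058 + √((-100)² + (-10)²) = 411058 + √(10000 + 100) = 411058 + √10100 = 411058 + 10*√101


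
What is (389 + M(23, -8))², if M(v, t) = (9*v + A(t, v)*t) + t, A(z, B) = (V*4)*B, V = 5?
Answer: 9560464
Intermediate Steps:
A(z, B) = 20*B (A(z, B) = (5*4)*B = 20*B)
M(v, t) = t + 9*v + 20*t*v (M(v, t) = (9*v + (20*v)*t) + t = (9*v + 20*t*v) + t = t + 9*v + 20*t*v)
(389 + M(23, -8))² = (389 + (-8 + 9*23 + 20*(-8)*23))² = (389 + (-8 + 207 - 3680))² = (389 - 3481)² = (-3092)² = 9560464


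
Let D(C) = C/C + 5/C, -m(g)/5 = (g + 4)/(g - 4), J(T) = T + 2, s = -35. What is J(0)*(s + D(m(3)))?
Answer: -474/7 ≈ -67.714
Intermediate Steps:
J(T) = 2 + T
m(g) = -5*(4 + g)/(-4 + g) (m(g) = -5*(g + 4)/(g - 4) = -5*(4 + g)/(-4 + g))
D(C) = 1 + 5/C
J(0)*(s + D(m(3))) = (2 + 0)*(-35 + (5 + 5*(-4 - 1*3)/(-4 + 3))/((5*(-4 - 1*3)/(-4 + 3)))) = 2*(-35 + (5 + 5*(-4 - 3)/(-1))/((5*(-4 - 3)/(-1)))) = 2*(-35 + (5 + 5*(-1)*(-7))/((5*(-1)*(-7)))) = 2*(-35 + (5 + 35)/35) = 2*(-35 + (1/35)*40) = 2*(-35 + 8/7) = 2*(-237/7) = -474/7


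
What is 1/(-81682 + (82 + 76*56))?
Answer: -1/77344 ≈ -1.2929e-5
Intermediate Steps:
1/(-81682 + (82 + 76*56)) = 1/(-81682 + (82 + 4256)) = 1/(-81682 + 4338) = 1/(-77344) = -1/77344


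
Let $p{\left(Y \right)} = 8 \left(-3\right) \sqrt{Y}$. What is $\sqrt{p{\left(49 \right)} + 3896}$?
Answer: $4 \sqrt{233} \approx 61.057$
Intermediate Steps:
$p{\left(Y \right)} = - 24 \sqrt{Y}$
$\sqrt{p{\left(49 \right)} + 3896} = \sqrt{- 24 \sqrt{49} + 3896} = \sqrt{\left(-24\right) 7 + 3896} = \sqrt{-168 + 3896} = \sqrt{3728} = 4 \sqrt{233}$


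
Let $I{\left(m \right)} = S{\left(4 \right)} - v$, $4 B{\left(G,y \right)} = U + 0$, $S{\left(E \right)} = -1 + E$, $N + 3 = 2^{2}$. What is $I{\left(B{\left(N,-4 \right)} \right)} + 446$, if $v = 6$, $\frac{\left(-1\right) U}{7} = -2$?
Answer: $443$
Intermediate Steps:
$U = 14$ ($U = \left(-7\right) \left(-2\right) = 14$)
$N = 1$ ($N = -3 + 2^{2} = -3 + 4 = 1$)
$B{\left(G,y \right)} = \frac{7}{2}$ ($B{\left(G,y \right)} = \frac{14 + 0}{4} = \frac{1}{4} \cdot 14 = \frac{7}{2}$)
$I{\left(m \right)} = -3$ ($I{\left(m \right)} = \left(-1 + 4\right) - 6 = 3 - 6 = -3$)
$I{\left(B{\left(N,-4 \right)} \right)} + 446 = -3 + 446 = 443$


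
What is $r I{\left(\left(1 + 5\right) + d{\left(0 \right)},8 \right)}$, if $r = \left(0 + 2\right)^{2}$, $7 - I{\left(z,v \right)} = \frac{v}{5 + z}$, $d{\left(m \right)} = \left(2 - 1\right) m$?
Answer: $\frac{276}{11} \approx 25.091$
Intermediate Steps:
$d{\left(m \right)} = m$ ($d{\left(m \right)} = 1 m = m$)
$I{\left(z,v \right)} = 7 - \frac{v}{5 + z}$
$r = 4$ ($r = 2^{2} = 4$)
$r I{\left(\left(1 + 5\right) + d{\left(0 \right)},8 \right)} = 4 \frac{35 - 8 + 7 \left(\left(1 + 5\right) + 0\right)}{5 + \left(\left(1 + 5\right) + 0\right)} = 4 \frac{35 - 8 + 7 \left(6 + 0\right)}{5 + \left(6 + 0\right)} = 4 \frac{35 - 8 + 7 \cdot 6}{5 + 6} = 4 \frac{35 - 8 + 42}{11} = 4 \cdot \frac{1}{11} \cdot 69 = 4 \cdot \frac{69}{11} = \frac{276}{11}$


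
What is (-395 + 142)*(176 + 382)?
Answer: -141174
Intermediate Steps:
(-395 + 142)*(176 + 382) = -253*558 = -141174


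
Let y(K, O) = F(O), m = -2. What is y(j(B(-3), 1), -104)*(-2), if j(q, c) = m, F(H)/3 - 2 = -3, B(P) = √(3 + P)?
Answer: 6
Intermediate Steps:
F(H) = -3 (F(H) = 6 + 3*(-3) = 6 - 9 = -3)
j(q, c) = -2
y(K, O) = -3
y(j(B(-3), 1), -104)*(-2) = -3*(-2) = 6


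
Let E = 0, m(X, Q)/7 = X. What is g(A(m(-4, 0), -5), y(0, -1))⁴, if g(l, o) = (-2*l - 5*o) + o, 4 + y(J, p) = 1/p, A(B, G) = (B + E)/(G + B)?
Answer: 133090713856/1185921 ≈ 1.1223e+5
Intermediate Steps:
m(X, Q) = 7*X
A(B, G) = B/(B + G) (A(B, G) = (B + 0)/(G + B) = B/(B + G))
y(J, p) = -4 + 1/p
g(l, o) = -4*o - 2*l (g(l, o) = (-5*o - 2*l) + o = -4*o - 2*l)
g(A(m(-4, 0), -5), y(0, -1))⁴ = (-4*(-4 + 1/(-1)) - 2*7*(-4)/(7*(-4) - 5))⁴ = (-4*(-4 - 1) - (-56)/(-28 - 5))⁴ = (-4*(-5) - (-56)/(-33))⁴ = (20 - (-56)*(-1)/33)⁴ = (20 - 2*28/33)⁴ = (20 - 56/33)⁴ = (604/33)⁴ = 133090713856/1185921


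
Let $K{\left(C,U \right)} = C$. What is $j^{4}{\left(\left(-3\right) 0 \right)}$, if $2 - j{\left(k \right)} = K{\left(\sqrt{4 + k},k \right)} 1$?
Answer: $0$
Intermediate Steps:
$j{\left(k \right)} = 2 - \sqrt{4 + k}$ ($j{\left(k \right)} = 2 - \sqrt{4 + k} 1 = 2 - \sqrt{4 + k}$)
$j^{4}{\left(\left(-3\right) 0 \right)} = \left(2 - \sqrt{4 - 0}\right)^{4} = \left(2 - \sqrt{4 + 0}\right)^{4} = \left(2 - \sqrt{4}\right)^{4} = \left(2 - 2\right)^{4} = 0^{4} = 0$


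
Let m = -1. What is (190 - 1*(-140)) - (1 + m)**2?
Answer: 330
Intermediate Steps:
(190 - 1*(-140)) - (1 + m)**2 = (190 - 1*(-140)) - (1 - 1)**2 = (190 + 140) - 1*0**2 = 330 - 1*0 = 330 + 0 = 330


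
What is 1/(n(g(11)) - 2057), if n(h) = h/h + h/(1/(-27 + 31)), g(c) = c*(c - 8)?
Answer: -1/1924 ≈ -0.00051975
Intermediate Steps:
g(c) = c*(-8 + c)
n(h) = 1 + 4*h (n(h) = 1 + h/(1/4) = 1 + h*4 = 1 + 4*h)
1/(n(g(11)) - 2057) = 1/((1 + 4*(11*(-8 + 11))) - 2057) = 1/((1 + 4*(11*3)) - 2057) = 1/((1 + 4*33) - 2057) = 1/((1 + 132) - 2057) = 1/(133 - 2057) = 1/(-1924) = -1/1924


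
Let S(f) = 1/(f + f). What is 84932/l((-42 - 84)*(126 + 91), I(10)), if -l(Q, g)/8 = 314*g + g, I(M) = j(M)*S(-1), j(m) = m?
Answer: 21233/3150 ≈ 6.7406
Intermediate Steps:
S(f) = 1/(2*f)
I(M) = -M/2 (I(M) = M*((1/2)/(-1)) = M*((1/2)*(-1)) = M*(-1/2) = -M/2)
l(Q, g) = -2520*g (l(Q, g) = -8*(314*g + g) = -2520*g)
84932/l((-42 - 84)*(126 + 91), I(10)) = 84932/((-(-1260)*10)) = 84932/((-2520*(-5))) = 84932/12600 = 84932*(1/12600) = 21233/3150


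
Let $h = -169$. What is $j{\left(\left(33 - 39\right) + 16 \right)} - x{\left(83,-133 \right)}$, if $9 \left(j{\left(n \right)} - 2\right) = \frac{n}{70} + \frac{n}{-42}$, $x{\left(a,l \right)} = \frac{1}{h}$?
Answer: $\frac{63733}{31941} \approx 1.9953$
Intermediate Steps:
$x{\left(a,l \right)} = - \frac{1}{169}$ ($x{\left(a,l \right)} = \frac{1}{-169} = - \frac{1}{169}$)
$j{\left(n \right)} = 2 - \frac{n}{945}$ ($j{\left(n \right)} = 2 + \frac{\frac{n}{70} + \frac{n}{-42}}{9} = 2 + \frac{n \frac{1}{70} + n \left(- \frac{1}{42}\right)}{9} = 2 + \frac{\frac{n}{70} - \frac{n}{42}}{9} = 2 + \frac{\left(- \frac{1}{105}\right) n}{9} = 2 - \frac{n}{945}$)
$j{\left(\left(33 - 39\right) + 16 \right)} - x{\left(83,-133 \right)} = \left(2 - \frac{\left(33 - 39\right) + 16}{945}\right) - - \frac{1}{169} = \left(2 - \frac{-6 + 16}{945}\right) + \frac{1}{169} = \left(2 - \frac{2}{189}\right) + \frac{1}{169} = \frac{376}{189} + \frac{1}{169} = \frac{63733}{31941}$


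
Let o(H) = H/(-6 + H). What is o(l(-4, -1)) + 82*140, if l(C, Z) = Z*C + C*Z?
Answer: 11484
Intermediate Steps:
l(C, Z) = 2*C*Z (l(C, Z) = C*Z + C*Z = 2*C*Z)
o(H) = H/(-6 + H)
o(l(-4, -1)) + 82*140 = (2*(-4)*(-1))/(-6 + 2*(-4)*(-1)) + 82*140 = 8/(-6 + 8) + 11480 = 8/2 + 11480 = 8*(½) + 11480 = 4 + 11480 = 11484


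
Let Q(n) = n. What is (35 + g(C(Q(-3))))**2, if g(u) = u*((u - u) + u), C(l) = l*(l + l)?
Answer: 128881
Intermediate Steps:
C(l) = 2*l**2 (C(l) = l*(2*l) = 2*l**2)
g(u) = u**2 (g(u) = u*(0 + u) = u*u = u**2)
(35 + g(C(Q(-3))))**2 = (35 + (2*(-3)**2)**2)**2 = (35 + (2*9)**2)**2 = (35 + 18**2)**2 = (35 + 324)**2 = 359**2 = 128881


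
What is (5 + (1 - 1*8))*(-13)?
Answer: 26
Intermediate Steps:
(5 + (1 - 1*8))*(-13) = (5 + (1 - 8))*(-13) = (5 - 7)*(-13) = -2*(-13) = 26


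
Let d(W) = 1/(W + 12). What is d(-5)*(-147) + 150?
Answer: 129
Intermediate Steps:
d(W) = 1/(12 + W)
d(-5)*(-147) + 150 = -147/(12 - 5) + 150 = -147/7 + 150 = (⅐)*(-147) + 150 = -21 + 150 = 129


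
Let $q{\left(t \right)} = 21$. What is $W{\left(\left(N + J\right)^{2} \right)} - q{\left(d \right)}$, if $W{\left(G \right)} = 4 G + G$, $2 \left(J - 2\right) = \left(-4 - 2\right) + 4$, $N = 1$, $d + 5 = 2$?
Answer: $-1$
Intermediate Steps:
$d = -3$ ($d = -5 + 2 = -3$)
$J = 1$ ($J = 2 + \frac{\left(-4 - 2\right) + 4}{2} = 2 + \frac{-6 + 4}{2} = 2 + \frac{1}{2} \left(-2\right) = 2 - 1 = 1$)
$W{\left(G \right)} = 5 G$
$W{\left(\left(N + J\right)^{2} \right)} - q{\left(d \right)} = 5 \left(1 + 1\right)^{2} - 21 = 5 \cdot 2^{2} - 21 = 5 \cdot 4 - 21 = 20 - 21 = -1$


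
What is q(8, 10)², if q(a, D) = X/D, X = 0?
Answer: 0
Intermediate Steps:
q(a, D) = 0 (q(a, D) = 0/D = 0)
q(8, 10)² = 0² = 0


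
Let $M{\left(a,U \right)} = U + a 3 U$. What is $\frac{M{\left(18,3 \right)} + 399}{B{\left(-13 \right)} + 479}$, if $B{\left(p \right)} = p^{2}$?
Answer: $\frac{47}{54} \approx 0.87037$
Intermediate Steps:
$M{\left(a,U \right)} = U + 3 U a$ ($M{\left(a,U \right)} = U + 3 a U = U + 3 U a$)
$\frac{M{\left(18,3 \right)} + 399}{B{\left(-13 \right)} + 479} = \frac{3 \left(1 + 3 \cdot 18\right) + 399}{\left(-13\right)^{2} + 479} = \frac{3 \left(1 + 54\right) + 399}{169 + 479} = \frac{3 \cdot 55 + 399}{648} = \left(165 + 399\right) \frac{1}{648} = 564 \cdot \frac{1}{648} = \frac{47}{54}$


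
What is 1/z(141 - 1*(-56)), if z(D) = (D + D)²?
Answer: 1/155236 ≈ 6.4418e-6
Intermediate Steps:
z(D) = 4*D² (z(D) = (2*D)² = 4*D²)
1/z(141 - 1*(-56)) = 1/(4*(141 - 1*(-56))²) = 1/(4*(141 + 56)²) = 1/(4*197²) = 1/(4*38809) = 1/155236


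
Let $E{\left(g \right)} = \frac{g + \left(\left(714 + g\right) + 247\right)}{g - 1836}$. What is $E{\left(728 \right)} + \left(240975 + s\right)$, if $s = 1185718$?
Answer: $\frac{1580773427}{1108} \approx 1.4267 \cdot 10^{6}$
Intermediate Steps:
$E{\left(g \right)} = \frac{961 + 2 g}{-1836 + g}$ ($E{\left(g \right)} = \frac{g + \left(961 + g\right)}{-1836 + g} = \frac{961 + 2 g}{-1836 + g}$)
$E{\left(728 \right)} + \left(240975 + s\right) = \frac{961 + 2 \cdot 728}{-1836 + 728} + \left(240975 + 1185718\right) = \frac{961 + 1456}{-1108} + 1426693 = \left(- \frac{1}{1108}\right) 2417 + 1426693 = - \frac{2417}{1108} + 1426693 = \frac{1580773427}{1108}$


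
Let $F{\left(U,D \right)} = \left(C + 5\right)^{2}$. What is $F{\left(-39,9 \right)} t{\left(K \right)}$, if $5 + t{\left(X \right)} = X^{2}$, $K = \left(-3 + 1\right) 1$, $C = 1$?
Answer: $-36$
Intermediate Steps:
$K = -2$ ($K = \left(-2\right) 1 = -2$)
$F{\left(U,D \right)} = 36$ ($F{\left(U,D \right)} = \left(1 + 5\right)^{2} = 6^{2} = 36$)
$t{\left(X \right)} = -5 + X^{2}$
$F{\left(-39,9 \right)} t{\left(K \right)} = 36 \left(-5 + \left(-2\right)^{2}\right) = 36 \left(-5 + 4\right) = 36 \left(-1\right) = -36$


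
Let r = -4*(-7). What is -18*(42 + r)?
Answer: -1260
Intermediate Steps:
r = 28
-18*(42 + r) = -18*(42 + 28) = -18*70 = -1260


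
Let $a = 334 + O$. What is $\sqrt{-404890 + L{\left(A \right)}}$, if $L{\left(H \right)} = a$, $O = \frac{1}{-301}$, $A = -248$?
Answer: $\frac{i \sqrt{36653178457}}{301} \approx 636.05 i$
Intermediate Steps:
$O = - \frac{1}{301} \approx -0.0033223$
$a = \frac{100533}{301}$ ($a = 334 - \frac{1}{301} = \frac{100533}{301} \approx 334.0$)
$L{\left(H \right)} = \frac{100533}{301}$
$\sqrt{-404890 + L{\left(A \right)}} = \sqrt{-404890 + \frac{100533}{301}} = \sqrt{- \frac{121771357}{301}} = \frac{i \sqrt{36653178457}}{301}$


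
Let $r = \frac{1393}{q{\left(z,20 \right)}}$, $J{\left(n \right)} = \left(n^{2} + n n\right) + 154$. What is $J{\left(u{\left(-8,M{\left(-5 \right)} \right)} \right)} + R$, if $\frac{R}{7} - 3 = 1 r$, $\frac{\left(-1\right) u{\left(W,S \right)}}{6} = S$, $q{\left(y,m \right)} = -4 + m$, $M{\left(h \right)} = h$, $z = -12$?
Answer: $\frac{41351}{16} \approx 2584.4$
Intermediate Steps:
$u{\left(W,S \right)} = - 6 S$
$J{\left(n \right)} = 154 + 2 n^{2}$ ($J{\left(n \right)} = \left(n^{2} + n^{2}\right) + 154 = 2 n^{2} + 154 = 154 + 2 n^{2}$)
$r = \frac{1393}{16}$ ($r = \frac{1393}{-4 + 20} = \frac{1393}{16} \approx 87.063$)
$R = \frac{10087}{16}$ ($R = 21 + 7 \cdot 1 \cdot \frac{1393}{16} = 21 + 7 \cdot \frac{1393}{16} = 21 + \frac{9751}{16} = \frac{10087}{16} \approx 630.44$)
$J{\left(u{\left(-8,M{\left(-5 \right)} \right)} \right)} + R = \left(154 + 2 \left(\left(-6\right) \left(-5\right)\right)^{2}\right) + \frac{10087}{16} = \left(154 + 2 \cdot 30^{2}\right) + \frac{10087}{16} = \left(154 + 2 \cdot 900\right) + \frac{10087}{16} = \left(154 + 1800\right) + \frac{10087}{16} = 1954 + \frac{10087}{16} = \frac{41351}{16}$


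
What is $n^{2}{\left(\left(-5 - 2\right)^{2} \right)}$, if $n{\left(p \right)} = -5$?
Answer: $25$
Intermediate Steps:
$n^{2}{\left(\left(-5 - 2\right)^{2} \right)} = \left(-5\right)^{2} = 25$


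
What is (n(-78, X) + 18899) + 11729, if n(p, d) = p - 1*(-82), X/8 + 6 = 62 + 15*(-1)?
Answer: 30632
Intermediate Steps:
X = 328 (X = -48 + 8*(62 + 15*(-1)) = -48 + 8*(62 - 15) = -48 + 8*47 = -48 + 376 = 328)
n(p, d) = 82 + p (n(p, d) = p + 82 = 82 + p)
(n(-78, X) + 18899) + 11729 = ((82 - 78) + 18899) + 11729 = (4 + 18899) + 11729 = 18903 + 11729 = 30632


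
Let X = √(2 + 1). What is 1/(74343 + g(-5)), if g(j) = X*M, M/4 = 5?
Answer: 24781/1842293483 - 20*√3/5526880449 ≈ 1.3445e-5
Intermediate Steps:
X = √3 ≈ 1.7320
M = 20 (M = 4*5 = 20)
g(j) = 20*√3 (g(j) = √3*20 = 20*√3)
1/(74343 + g(-5)) = 1/(74343 + 20*√3)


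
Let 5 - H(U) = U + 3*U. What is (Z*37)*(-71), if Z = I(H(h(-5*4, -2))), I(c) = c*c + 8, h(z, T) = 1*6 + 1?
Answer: -1410699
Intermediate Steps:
h(z, T) = 7 (h(z, T) = 6 + 1 = 7)
H(U) = 5 - 4*U (H(U) = 5 - (U + 3*U) = 5 - 4*U)
I(c) = 8 + c² (I(c) = c² + 8 = 8 + c²)
Z = 537 (Z = 8 + (5 - 4*7)² = 8 + (5 - 28)² = 8 + (-23)² = 8 + 529 = 537)
(Z*37)*(-71) = (537*37)*(-71) = 19869*(-71) = -1410699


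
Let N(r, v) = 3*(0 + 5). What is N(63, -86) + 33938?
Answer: 33953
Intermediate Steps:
N(r, v) = 15 (N(r, v) = 3*5 = 15)
N(63, -86) + 33938 = 15 + 33938 = 33953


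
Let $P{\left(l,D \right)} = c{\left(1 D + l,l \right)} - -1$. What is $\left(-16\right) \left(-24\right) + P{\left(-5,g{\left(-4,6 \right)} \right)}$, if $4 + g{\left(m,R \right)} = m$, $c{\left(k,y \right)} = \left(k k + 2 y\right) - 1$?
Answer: $543$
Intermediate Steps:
$c{\left(k,y \right)} = -1 + k^{2} + 2 y$ ($c{\left(k,y \right)} = \left(k^{2} + 2 y\right) - 1 = -1 + k^{2} + 2 y$)
$g{\left(m,R \right)} = -4 + m$
$P{\left(l,D \right)} = \left(D + l\right)^{2} + 2 l$ ($P{\left(l,D \right)} = \left(-1 + \left(1 D + l\right)^{2} + 2 l\right) - -1 = \left(-1 + \left(D + l\right)^{2} + 2 l\right) + 1 = \left(D + l\right)^{2} + 2 l$)
$\left(-16\right) \left(-24\right) + P{\left(-5,g{\left(-4,6 \right)} \right)} = \left(-16\right) \left(-24\right) + \left(\left(\left(-4 - 4\right) - 5\right)^{2} + 2 \left(-5\right)\right) = 384 - \left(10 - \left(-8 - 5\right)^{2}\right) = 384 - \left(10 - \left(-13\right)^{2}\right) = 384 + \left(169 - 10\right) = 384 + 159 = 543$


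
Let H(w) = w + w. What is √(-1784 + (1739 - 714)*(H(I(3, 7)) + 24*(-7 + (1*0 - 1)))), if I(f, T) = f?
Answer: I*√192434 ≈ 438.67*I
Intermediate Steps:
H(w) = 2*w
√(-1784 + (1739 - 714)*(H(I(3, 7)) + 24*(-7 + (1*0 - 1)))) = √(-1784 + (1739 - 714)*(2*3 + 24*(-7 + (1*0 - 1)))) = √(-1784 + 1025*(6 + 24*(-7 + (0 - 1)))) = √(-1784 + 1025*(6 + 24*(-7 - 1))) = √(-1784 + 1025*(6 + 24*(-8))) = √(-1784 + 1025*(6 - 192)) = √(-1784 + 1025*(-186)) = √(-1784 - 190650) = √(-192434) = I*√192434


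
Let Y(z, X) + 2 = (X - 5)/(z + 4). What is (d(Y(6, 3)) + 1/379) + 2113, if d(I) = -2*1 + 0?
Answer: 800070/379 ≈ 2111.0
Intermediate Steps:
Y(z, X) = -2 + (-5 + X)/(4 + z) (Y(z, X) = -2 + (X - 5)/(z + 4) = -2 + (-5 + X)/(4 + z))
d(I) = -2 (d(I) = -2 + 0 = -2)
(d(Y(6, 3)) + 1/379) + 2113 = (-2 + 1/379) + 2113 = -757/379 + 2113 = 800070/379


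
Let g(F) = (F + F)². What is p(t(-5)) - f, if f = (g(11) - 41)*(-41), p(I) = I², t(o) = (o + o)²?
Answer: 28163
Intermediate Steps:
g(F) = 4*F² (g(F) = (2*F)² = 4*F²)
t(o) = 4*o² (t(o) = (2*o)² = 4*o²)
f = -18163 (f = (4*11² - 41)*(-41) = (4*121 - 41)*(-41) = (484 - 41)*(-41) = 443*(-41) = -18163)
p(t(-5)) - f = (4*(-5)²)² - 1*(-18163) = (4*25)² + 18163 = 100² + 18163 = 10000 + 18163 = 28163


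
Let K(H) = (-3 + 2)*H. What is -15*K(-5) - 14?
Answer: -89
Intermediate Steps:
K(H) = -H
-15*K(-5) - 14 = -(-15)*(-5) - 14 = -15*5 - 14 = -75 - 14 = -89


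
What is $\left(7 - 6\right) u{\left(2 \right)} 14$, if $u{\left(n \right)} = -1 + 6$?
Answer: $70$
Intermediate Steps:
$u{\left(n \right)} = 5$
$\left(7 - 6\right) u{\left(2 \right)} 14 = \left(7 - 6\right) 5 \cdot 14 = 1 \cdot 5 \cdot 14 = 5 \cdot 14 = 70$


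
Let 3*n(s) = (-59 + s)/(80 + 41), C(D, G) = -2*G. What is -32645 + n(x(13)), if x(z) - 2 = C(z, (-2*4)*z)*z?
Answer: -11847488/363 ≈ -32638.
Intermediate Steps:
x(z) = 2 + 16*z² (x(z) = 2 + (-2*(-2*4)*z)*z = 2 + (-(-16)*z)*z = 2 + (16*z)*z = 2 + 16*z²)
n(s) = -59/363 + s/363 (n(s) = ((-59 + s)/(80 + 41))/3 = ((-59 + s)/121)/3 = ((-59 + s)*(1/121))/3 = (-59/121 + s/121)/3 = -59/363 + s/363)
-32645 + n(x(13)) = -32645 + (-59/363 + (2 + 16*13²)/363) = -32645 + (-59/363 + (2 + 16*169)/363) = -32645 + (-59/363 + (2 + 2704)/363) = -32645 + (-59/363 + (1/363)*2706) = -32645 + (-59/363 + 82/11) = -32645 + 2647/363 = -11847488/363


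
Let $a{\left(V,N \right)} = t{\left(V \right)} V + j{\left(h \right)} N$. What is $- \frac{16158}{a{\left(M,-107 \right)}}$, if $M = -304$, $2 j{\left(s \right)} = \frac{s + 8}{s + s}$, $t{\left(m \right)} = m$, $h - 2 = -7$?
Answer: $- \frac{323160}{1848641} \approx -0.17481$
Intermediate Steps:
$h = -5$ ($h = 2 - 7 = -5$)
$j{\left(s \right)} = \frac{8 + s}{4 s}$ ($j{\left(s \right)} = \frac{\left(s + 8\right) \frac{1}{s + s}}{2} = \frac{\left(8 + s\right) \frac{1}{2 s}}{2} = \frac{\frac{1}{2} \frac{1}{s} \left(8 + s\right)}{2} = \frac{8 + s}{4 s}$)
$a{\left(V,N \right)} = V^{2} - \frac{3 N}{20}$ ($a{\left(V,N \right)} = V V + \frac{8 - 5}{4 \left(-5\right)} N = V^{2} + \frac{1}{4} \left(- \frac{1}{5}\right) 3 N = V^{2} - \frac{3 N}{20}$)
$- \frac{16158}{a{\left(M,-107 \right)}} = - \frac{16158}{\left(-304\right)^{2} - - \frac{321}{20}} = - \frac{16158}{92416 + \frac{321}{20}} = - \frac{16158}{\frac{1848641}{20}} = \left(-16158\right) \frac{20}{1848641} = - \frac{323160}{1848641}$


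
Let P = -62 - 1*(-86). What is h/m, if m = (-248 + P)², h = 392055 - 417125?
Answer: -12535/25088 ≈ -0.49964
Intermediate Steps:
P = 24 (P = -62 + 86 = 24)
h = -25070
m = 50176 (m = (-248 + 24)² = (-224)² = 50176)
h/m = -25070/50176 = -25070*1/50176 = -12535/25088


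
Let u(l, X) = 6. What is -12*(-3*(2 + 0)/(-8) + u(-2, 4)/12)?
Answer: -15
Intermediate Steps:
-12*(-3*(2 + 0)/(-8) + u(-2, 4)/12) = -12*(-3*(2 + 0)/(-8) + 6/12) = -12*(-3*2*(-1/8) + 6*(1/12)) = -12*(-6*(-1/8) + 1/2) = -12*(3/4 + 1/2) = -12*5/4 = -15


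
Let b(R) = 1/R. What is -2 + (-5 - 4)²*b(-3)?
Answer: -29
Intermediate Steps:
b(R) = 1/R
-2 + (-5 - 4)²*b(-3) = -2 + (-5 - 4)²/(-3) = -2 + (-9)²*(-⅓) = -2 + 81*(-⅓) = -2 - 27 = -29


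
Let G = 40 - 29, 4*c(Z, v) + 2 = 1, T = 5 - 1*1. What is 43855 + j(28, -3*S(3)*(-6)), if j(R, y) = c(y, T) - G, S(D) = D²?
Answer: 175375/4 ≈ 43844.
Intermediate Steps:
T = 4 (T = 5 - 1 = 4)
c(Z, v) = -¼ (c(Z, v) = -½ + (¼)*1 = -½ + ¼ = -¼)
G = 11
j(R, y) = -45/4 (j(R, y) = -¼ - 1*11 = -¼ - 11 = -45/4)
43855 + j(28, -3*S(3)*(-6)) = 43855 - 45/4 = 175375/4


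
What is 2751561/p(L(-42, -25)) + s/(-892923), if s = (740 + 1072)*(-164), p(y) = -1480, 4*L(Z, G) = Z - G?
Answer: -818830764721/440508680 ≈ -1858.8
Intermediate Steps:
L(Z, G) = -G/4 + Z/4 (L(Z, G) = (Z - G)/4 = -G/4 + Z/4)
s = -297168 (s = 1812*(-164) = -297168)
2751561/p(L(-42, -25)) + s/(-892923) = 2751561/(-1480) - 297168/(-892923) = 2751561*(-1/1480) - 297168*(-1/892923) = -2751561/1480 + 99056/297641 = -818830764721/440508680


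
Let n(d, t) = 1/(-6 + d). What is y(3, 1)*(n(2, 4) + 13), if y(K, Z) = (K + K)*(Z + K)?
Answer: 306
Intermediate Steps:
y(K, Z) = 2*K*(K + Z) (y(K, Z) = (2*K)*(K + Z) = 2*K*(K + Z))
y(3, 1)*(n(2, 4) + 13) = (2*3*(3 + 1))*(1/(-6 + 2) + 13) = (2*3*4)*(1/(-4) + 13) = 24*(-¼ + 13) = 24*(51/4) = 306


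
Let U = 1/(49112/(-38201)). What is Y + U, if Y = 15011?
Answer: 737182031/49112 ≈ 15010.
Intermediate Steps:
U = -38201/49112 (U = 1/(49112*(-1/38201)) = 1/(-49112/38201) = -38201/49112 ≈ -0.77783)
Y + U = 15011 - 38201/49112 = 737182031/49112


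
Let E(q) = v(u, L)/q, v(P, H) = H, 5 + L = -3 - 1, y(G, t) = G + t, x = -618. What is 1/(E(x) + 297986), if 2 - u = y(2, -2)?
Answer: 206/61385119 ≈ 3.3559e-6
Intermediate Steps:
u = 2 (u = 2 - (2 - 2) = 2 - 1*0 = 2 + 0 = 2)
L = -9 (L = -5 + (-3 - 1) = -5 - 4 = -9)
E(q) = -9/q
1/(E(x) + 297986) = 1/(-9/(-618) + 297986) = 1/(-9*(-1/618) + 297986) = 1/(3/206 + 297986) = 1/(61385119/206) = 206/61385119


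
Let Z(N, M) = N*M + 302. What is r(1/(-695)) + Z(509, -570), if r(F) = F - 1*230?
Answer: -201590311/695 ≈ -2.9006e+5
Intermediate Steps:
r(F) = -230 + F (r(F) = F - 230 = -230 + F)
Z(N, M) = 302 + M*N (Z(N, M) = M*N + 302 = 302 + M*N)
r(1/(-695)) + Z(509, -570) = (-230 + 1/(-695)) + (302 - 570*509) = (-230 - 1/695) + (302 - 290130) = -159851/695 - 289828 = -201590311/695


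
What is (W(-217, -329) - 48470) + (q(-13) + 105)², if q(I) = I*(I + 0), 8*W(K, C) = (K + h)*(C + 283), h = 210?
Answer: 106585/4 ≈ 26646.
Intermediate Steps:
W(K, C) = (210 + K)*(283 + C)/8 (W(K, C) = ((K + 210)*(C + 283))/8 = ((210 + K)*(283 + C))/8 = (210 + K)*(283 + C)/8)
q(I) = I² (q(I) = I*I = I²)
(W(-217, -329) - 48470) + (q(-13) + 105)² = ((29715/4 + (105/4)*(-329) + (283/8)*(-217) + (⅛)*(-329)*(-217)) - 48470) + ((-13)² + 105)² = ((29715/4 - 34545/4 - 61411/8 + 71393/8) - 48470) + (169 + 105)² = (161/4 - 48470) + 274² = -193719/4 + 75076 = 106585/4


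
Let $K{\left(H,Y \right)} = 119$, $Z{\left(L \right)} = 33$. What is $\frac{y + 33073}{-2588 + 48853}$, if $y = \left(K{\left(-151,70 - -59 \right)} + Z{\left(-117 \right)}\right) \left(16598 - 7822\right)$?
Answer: $\frac{273405}{9253} \approx 29.548$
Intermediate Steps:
$y = 1333952$ ($y = \left(119 + 33\right) \left(16598 - 7822\right) = 152 \cdot 8776 = 1333952$)
$\frac{y + 33073}{-2588 + 48853} = \frac{1333952 + 33073}{-2588 + 48853} = \frac{1367025}{46265} = 1367025 \cdot \frac{1}{46265} = \frac{273405}{9253}$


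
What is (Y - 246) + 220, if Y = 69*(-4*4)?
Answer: -1130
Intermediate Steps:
Y = -1104 (Y = 69*(-16) = -1104)
(Y - 246) + 220 = (-1104 - 246) + 220 = -1350 + 220 = -1130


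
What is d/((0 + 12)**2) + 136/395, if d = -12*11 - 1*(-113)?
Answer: 12079/56880 ≈ 0.21236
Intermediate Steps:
d = -19 (d = -132 + 113 = -19)
d/((0 + 12)**2) + 136/395 = -19/(0 + 12)**2 + 136/395 = -19/(12**2) + 136*(1/395) = -19/144 + 136/395 = 12079/56880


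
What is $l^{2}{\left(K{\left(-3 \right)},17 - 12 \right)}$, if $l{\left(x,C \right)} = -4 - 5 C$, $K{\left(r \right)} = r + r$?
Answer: $841$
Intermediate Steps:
$K{\left(r \right)} = 2 r$
$l^{2}{\left(K{\left(-3 \right)},17 - 12 \right)} = \left(-4 - 5 \left(17 - 12\right)\right)^{2} = \left(-4 - 25\right)^{2} = \left(-29\right)^{2} = 841$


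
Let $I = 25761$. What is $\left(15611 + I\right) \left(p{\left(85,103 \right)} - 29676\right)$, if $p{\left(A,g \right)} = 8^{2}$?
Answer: $-1225107664$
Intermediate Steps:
$p{\left(A,g \right)} = 64$
$\left(15611 + I\right) \left(p{\left(85,103 \right)} - 29676\right) = \left(15611 + 25761\right) \left(64 - 29676\right) = 41372 \left(-29612\right) = -1225107664$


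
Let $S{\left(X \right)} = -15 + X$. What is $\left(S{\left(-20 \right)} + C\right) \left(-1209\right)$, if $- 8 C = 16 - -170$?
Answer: $\frac{281697}{4} \approx 70424.0$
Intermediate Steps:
$C = - \frac{93}{4}$ ($C = - \frac{16 - -170}{8} = - \frac{16 + 170}{8} = \left(- \frac{1}{8}\right) 186 = - \frac{93}{4} \approx -23.25$)
$\left(S{\left(-20 \right)} + C\right) \left(-1209\right) = \left(\left(-15 - 20\right) - \frac{93}{4}\right) \left(-1209\right) = \left(-35 - \frac{93}{4}\right) \left(-1209\right) = \left(- \frac{233}{4}\right) \left(-1209\right) = \frac{281697}{4}$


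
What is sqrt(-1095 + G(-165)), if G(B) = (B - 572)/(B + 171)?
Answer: I*sqrt(43842)/6 ≈ 34.897*I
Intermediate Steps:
G(B) = (-572 + B)/(171 + B)
sqrt(-1095 + G(-165)) = sqrt(-1095 + (-572 - 165)/(171 - 165)) = sqrt(-1095 - 737/6) = sqrt(-7307/6) = I*sqrt(43842)/6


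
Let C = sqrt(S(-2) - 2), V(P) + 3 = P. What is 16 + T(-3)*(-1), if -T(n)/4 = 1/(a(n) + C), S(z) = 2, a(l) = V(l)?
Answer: 46/3 ≈ 15.333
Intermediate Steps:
V(P) = -3 + P
a(l) = -3 + l
C = 0 (C = sqrt(2 - 2) = sqrt(0) = 0)
T(n) = -4/(-3 + n) (T(n) = -4/((-3 + n) + 0) = -4/(-3 + n))
16 + T(-3)*(-1) = 16 - 4/(-3 - 3)*(-1) = 16 - 4/(-6)*(-1) = 16 - 4*(-1/6)*(-1) = 16 + (2/3)*(-1) = 16 - 2/3 = 46/3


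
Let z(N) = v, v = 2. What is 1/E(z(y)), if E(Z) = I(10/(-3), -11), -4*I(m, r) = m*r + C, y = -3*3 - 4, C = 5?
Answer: -12/125 ≈ -0.096000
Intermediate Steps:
y = -13 (y = -9 - 4 = -13)
z(N) = 2
I(m, r) = -5/4 - m*r/4 (I(m, r) = -(m*r + 5)/4 = -(5 + m*r)/4 = -5/4 - m*r/4)
E(Z) = -125/12 (E(Z) = -5/4 - ¼*10/(-3)*(-11) = -5/4 - ¼*10*(-⅓)*(-11) = -5/4 - ¼*(-10/3)*(-11) = -5/4 - 55/6 = -125/12)
1/E(z(y)) = 1/(-125/12) = -12/125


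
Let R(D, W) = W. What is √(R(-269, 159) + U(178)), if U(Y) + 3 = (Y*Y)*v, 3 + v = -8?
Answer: 4*I*√21773 ≈ 590.23*I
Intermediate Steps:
v = -11 (v = -3 - 8 = -11)
U(Y) = -3 - 11*Y² (U(Y) = -3 + (Y*Y)*(-11) = -3 + Y²*(-11) = -3 - 11*Y²)
√(R(-269, 159) + U(178)) = √(159 + (-3 - 11*178²)) = √(159 + (-3 - 11*31684)) = √(159 + (-3 - 348524)) = √(159 - 348527) = √(-348368) = 4*I*√21773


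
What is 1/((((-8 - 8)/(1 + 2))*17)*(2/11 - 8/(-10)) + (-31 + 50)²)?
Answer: 55/14959 ≈ 0.0036767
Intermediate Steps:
1/((((-8 - 8)/(1 + 2))*17)*(2/11 - 8/(-10)) + (-31 + 50)²) = 1/((-16/3*17)*(2*(1/11) - 8*(-⅒)) + 19²) = 1/((-16*⅓*17)*(2/11 + ⅘) + 361) = 1/(-16/3*17*(54/55) + 361) = 1/(-272/3*54/55 + 361) = 1/(-4896/55 + 361) = 1/(14959/55) = 55/14959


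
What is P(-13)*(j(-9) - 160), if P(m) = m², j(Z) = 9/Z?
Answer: -27209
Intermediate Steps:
P(-13)*(j(-9) - 160) = (-13)²*(9/(-9) - 160) = 169*(9*(-⅑) - 160) = 169*(-1 - 160) = 169*(-161) = -27209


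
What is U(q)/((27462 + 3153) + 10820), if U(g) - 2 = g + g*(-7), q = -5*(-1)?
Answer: -28/41435 ≈ -0.00067576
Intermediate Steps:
q = 5
U(g) = 2 - 6*g (U(g) = 2 + (g + g*(-7)) = 2 + (g - 7*g) = 2 - 6*g)
U(q)/((27462 + 3153) + 10820) = (2 - 6*5)/((27462 + 3153) + 10820) = (2 - 30)/(30615 + 10820) = -28/41435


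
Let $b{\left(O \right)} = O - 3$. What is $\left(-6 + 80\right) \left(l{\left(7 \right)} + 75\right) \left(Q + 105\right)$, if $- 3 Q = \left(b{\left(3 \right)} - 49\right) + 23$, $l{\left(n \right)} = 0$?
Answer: $630850$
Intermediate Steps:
$b{\left(O \right)} = -3 + O$ ($b{\left(O \right)} = O - 3 = -3 + O$)
$Q = \frac{26}{3}$ ($Q = - \frac{\left(\left(-3 + 3\right) - 49\right) + 23}{3} = - \frac{\left(0 - 49\right) + 23}{3} = - \frac{-49 + 23}{3} = \left(- \frac{1}{3}\right) \left(-26\right) = \frac{26}{3} \approx 8.6667$)
$\left(-6 + 80\right) \left(l{\left(7 \right)} + 75\right) \left(Q + 105\right) = \left(-6 + 80\right) \left(0 + 75\right) \left(\frac{26}{3} + 105\right) = 74 \cdot 75 \cdot \frac{341}{3} = 5550 \cdot \frac{341}{3} = 630850$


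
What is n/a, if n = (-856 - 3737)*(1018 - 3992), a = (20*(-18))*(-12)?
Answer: 2276597/720 ≈ 3161.9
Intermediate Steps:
a = 4320 (a = -360*(-12) = 4320)
n = 13659582 (n = -4593*(-2974) = 13659582)
n/a = 13659582/4320 = 13659582*(1/4320) = 2276597/720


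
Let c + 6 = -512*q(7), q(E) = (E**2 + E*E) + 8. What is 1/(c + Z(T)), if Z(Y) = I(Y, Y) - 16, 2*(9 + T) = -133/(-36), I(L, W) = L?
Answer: -72/3909683 ≈ -1.8416e-5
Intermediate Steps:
T = -515/72 (T = -9 + (-133/(-36))/2 = -9 + (-133*(-1/36))/2 = -9 + (1/2)*(133/36) = -9 + 133/72 = -515/72 ≈ -7.1528)
Z(Y) = -16 + Y (Z(Y) = Y - 16 = -16 + Y)
q(E) = 8 + 2*E**2 (q(E) = (E**2 + E**2) + 8 = 2*E**2 + 8 = 8 + 2*E**2)
c = -54278 (c = -6 - 512*(8 + 2*7**2) = -6 - 512*(8 + 2*49) = -6 - 512*(8 + 98) = -6 - 512*106 = -6 - 54272 = -54278)
1/(c + Z(T)) = 1/(-54278 + (-16 - 515/72)) = 1/(-54278 - 1667/72) = 1/(-3909683/72) = -72/3909683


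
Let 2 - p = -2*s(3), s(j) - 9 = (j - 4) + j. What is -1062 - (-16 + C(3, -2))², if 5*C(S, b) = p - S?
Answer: -30031/25 ≈ -1201.2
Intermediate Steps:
s(j) = 5 + 2*j (s(j) = 9 + ((j - 4) + j) = 9 + ((-4 + j) + j) = 9 + (-4 + 2*j) = 5 + 2*j)
p = 24 (p = 2 - (-2)*(5 + 2*3) = 2 - (-2)*(5 + 6) = 2 - (-2)*11 = 2 - 1*(-22) = 2 + 22 = 24)
C(S, b) = 24/5 - S/5 (C(S, b) = (24 - S)/5 = 24/5 - S/5)
-1062 - (-16 + C(3, -2))² = -1062 - (-16 + (24/5 - ⅕*3))² = -1062 - (-16 + (24/5 - ⅗))² = -1062 - (-16 + 21/5)² = -1062 - (-59/5)² = -1062 - 1*3481/25 = -1062 - 3481/25 = -30031/25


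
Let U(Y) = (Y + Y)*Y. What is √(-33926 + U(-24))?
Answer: I*√32774 ≈ 181.04*I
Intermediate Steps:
U(Y) = 2*Y² (U(Y) = (2*Y)*Y = 2*Y²)
√(-33926 + U(-24)) = √(-33926 + 2*(-24)²) = √(-33926 + 2*576) = √(-33926 + 1152) = √(-32774) = I*√32774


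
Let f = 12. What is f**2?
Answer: 144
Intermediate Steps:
f**2 = 12**2 = 144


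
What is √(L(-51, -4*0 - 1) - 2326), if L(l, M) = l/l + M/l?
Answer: I*√6047274/51 ≈ 48.218*I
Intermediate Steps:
L(l, M) = 1 + M/l
√(L(-51, -4*0 - 1) - 2326) = √(((-4*0 - 1) - 51)/(-51) - 2326) = √(-((0 - 1) - 51)/51 - 2326) = √(-(-1 - 51)/51 - 2326) = √(-1/51*(-52) - 2326) = √(52/51 - 2326) = √(-118574/51) = I*√6047274/51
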